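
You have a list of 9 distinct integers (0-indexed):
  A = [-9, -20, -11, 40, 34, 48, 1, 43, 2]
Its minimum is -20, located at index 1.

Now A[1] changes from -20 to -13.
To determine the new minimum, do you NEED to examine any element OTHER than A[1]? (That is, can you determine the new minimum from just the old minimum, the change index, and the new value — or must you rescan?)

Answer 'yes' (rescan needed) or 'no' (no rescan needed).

Answer: yes

Derivation:
Old min = -20 at index 1
Change at index 1: -20 -> -13
Index 1 WAS the min and new value -13 > old min -20. Must rescan other elements to find the new min.
Needs rescan: yes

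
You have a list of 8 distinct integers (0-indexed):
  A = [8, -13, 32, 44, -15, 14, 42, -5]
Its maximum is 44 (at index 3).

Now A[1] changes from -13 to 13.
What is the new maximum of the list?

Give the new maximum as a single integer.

Old max = 44 (at index 3)
Change: A[1] -13 -> 13
Changed element was NOT the old max.
  New max = max(old_max, new_val) = max(44, 13) = 44

Answer: 44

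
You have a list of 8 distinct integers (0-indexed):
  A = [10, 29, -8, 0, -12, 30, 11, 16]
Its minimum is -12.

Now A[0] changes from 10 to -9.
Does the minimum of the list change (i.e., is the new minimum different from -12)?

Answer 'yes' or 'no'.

Answer: no

Derivation:
Old min = -12
Change: A[0] 10 -> -9
Changed element was NOT the min; min changes only if -9 < -12.
New min = -12; changed? no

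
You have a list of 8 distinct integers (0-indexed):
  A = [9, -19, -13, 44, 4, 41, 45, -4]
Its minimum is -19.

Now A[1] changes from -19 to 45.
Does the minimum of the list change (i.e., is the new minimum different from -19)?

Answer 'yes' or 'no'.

Old min = -19
Change: A[1] -19 -> 45
Changed element was the min; new min must be rechecked.
New min = -13; changed? yes

Answer: yes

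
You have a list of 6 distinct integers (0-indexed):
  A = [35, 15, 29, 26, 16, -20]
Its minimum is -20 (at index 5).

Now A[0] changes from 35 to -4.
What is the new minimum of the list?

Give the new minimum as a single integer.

Old min = -20 (at index 5)
Change: A[0] 35 -> -4
Changed element was NOT the old min.
  New min = min(old_min, new_val) = min(-20, -4) = -20

Answer: -20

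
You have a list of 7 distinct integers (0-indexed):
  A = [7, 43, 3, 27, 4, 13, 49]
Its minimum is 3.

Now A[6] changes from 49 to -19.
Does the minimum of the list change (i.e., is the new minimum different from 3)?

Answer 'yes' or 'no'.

Old min = 3
Change: A[6] 49 -> -19
Changed element was NOT the min; min changes only if -19 < 3.
New min = -19; changed? yes

Answer: yes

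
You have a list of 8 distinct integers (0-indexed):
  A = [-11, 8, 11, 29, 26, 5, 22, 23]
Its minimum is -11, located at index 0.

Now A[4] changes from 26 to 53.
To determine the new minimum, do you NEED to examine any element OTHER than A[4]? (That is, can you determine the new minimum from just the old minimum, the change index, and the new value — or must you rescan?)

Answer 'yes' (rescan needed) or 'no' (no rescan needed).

Old min = -11 at index 0
Change at index 4: 26 -> 53
Index 4 was NOT the min. New min = min(-11, 53). No rescan of other elements needed.
Needs rescan: no

Answer: no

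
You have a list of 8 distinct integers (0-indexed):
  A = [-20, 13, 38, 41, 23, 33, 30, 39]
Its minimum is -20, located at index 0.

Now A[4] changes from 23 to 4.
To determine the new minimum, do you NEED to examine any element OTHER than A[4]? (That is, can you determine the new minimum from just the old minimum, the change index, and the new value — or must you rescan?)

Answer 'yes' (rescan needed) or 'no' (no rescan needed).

Answer: no

Derivation:
Old min = -20 at index 0
Change at index 4: 23 -> 4
Index 4 was NOT the min. New min = min(-20, 4). No rescan of other elements needed.
Needs rescan: no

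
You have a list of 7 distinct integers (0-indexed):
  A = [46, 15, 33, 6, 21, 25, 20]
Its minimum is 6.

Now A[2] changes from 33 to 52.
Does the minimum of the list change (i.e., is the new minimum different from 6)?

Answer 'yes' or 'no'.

Old min = 6
Change: A[2] 33 -> 52
Changed element was NOT the min; min changes only if 52 < 6.
New min = 6; changed? no

Answer: no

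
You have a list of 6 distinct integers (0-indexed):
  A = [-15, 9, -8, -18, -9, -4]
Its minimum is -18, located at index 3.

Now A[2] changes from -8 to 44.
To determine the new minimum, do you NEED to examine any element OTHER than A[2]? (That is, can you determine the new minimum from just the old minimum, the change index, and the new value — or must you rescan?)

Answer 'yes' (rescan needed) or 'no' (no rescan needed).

Old min = -18 at index 3
Change at index 2: -8 -> 44
Index 2 was NOT the min. New min = min(-18, 44). No rescan of other elements needed.
Needs rescan: no

Answer: no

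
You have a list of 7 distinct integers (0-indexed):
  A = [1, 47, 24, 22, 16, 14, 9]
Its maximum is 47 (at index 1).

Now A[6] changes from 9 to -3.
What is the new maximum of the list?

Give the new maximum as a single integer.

Old max = 47 (at index 1)
Change: A[6] 9 -> -3
Changed element was NOT the old max.
  New max = max(old_max, new_val) = max(47, -3) = 47

Answer: 47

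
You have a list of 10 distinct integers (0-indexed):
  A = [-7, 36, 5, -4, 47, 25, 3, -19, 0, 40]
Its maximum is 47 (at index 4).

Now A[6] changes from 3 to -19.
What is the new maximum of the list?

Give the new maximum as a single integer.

Answer: 47

Derivation:
Old max = 47 (at index 4)
Change: A[6] 3 -> -19
Changed element was NOT the old max.
  New max = max(old_max, new_val) = max(47, -19) = 47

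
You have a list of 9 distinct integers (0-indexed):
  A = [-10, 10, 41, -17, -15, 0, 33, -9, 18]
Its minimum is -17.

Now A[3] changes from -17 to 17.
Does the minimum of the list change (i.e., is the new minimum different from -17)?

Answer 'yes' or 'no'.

Answer: yes

Derivation:
Old min = -17
Change: A[3] -17 -> 17
Changed element was the min; new min must be rechecked.
New min = -15; changed? yes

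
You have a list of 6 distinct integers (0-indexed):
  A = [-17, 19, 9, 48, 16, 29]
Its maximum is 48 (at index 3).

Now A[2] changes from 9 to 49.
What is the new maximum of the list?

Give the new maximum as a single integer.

Answer: 49

Derivation:
Old max = 48 (at index 3)
Change: A[2] 9 -> 49
Changed element was NOT the old max.
  New max = max(old_max, new_val) = max(48, 49) = 49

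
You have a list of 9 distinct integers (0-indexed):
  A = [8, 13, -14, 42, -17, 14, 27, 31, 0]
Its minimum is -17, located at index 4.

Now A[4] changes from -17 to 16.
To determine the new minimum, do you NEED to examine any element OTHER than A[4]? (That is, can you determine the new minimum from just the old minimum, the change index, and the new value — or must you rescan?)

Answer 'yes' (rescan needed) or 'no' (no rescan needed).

Answer: yes

Derivation:
Old min = -17 at index 4
Change at index 4: -17 -> 16
Index 4 WAS the min and new value 16 > old min -17. Must rescan other elements to find the new min.
Needs rescan: yes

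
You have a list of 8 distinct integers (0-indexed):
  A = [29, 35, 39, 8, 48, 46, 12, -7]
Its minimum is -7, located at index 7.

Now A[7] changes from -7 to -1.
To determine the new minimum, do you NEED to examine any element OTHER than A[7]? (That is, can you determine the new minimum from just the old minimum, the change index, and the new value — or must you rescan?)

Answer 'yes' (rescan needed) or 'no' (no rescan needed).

Old min = -7 at index 7
Change at index 7: -7 -> -1
Index 7 WAS the min and new value -1 > old min -7. Must rescan other elements to find the new min.
Needs rescan: yes

Answer: yes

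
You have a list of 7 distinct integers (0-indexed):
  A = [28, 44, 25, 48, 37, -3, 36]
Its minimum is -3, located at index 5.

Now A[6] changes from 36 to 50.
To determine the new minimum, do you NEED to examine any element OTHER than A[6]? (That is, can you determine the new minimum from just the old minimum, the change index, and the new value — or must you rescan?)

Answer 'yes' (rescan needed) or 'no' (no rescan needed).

Old min = -3 at index 5
Change at index 6: 36 -> 50
Index 6 was NOT the min. New min = min(-3, 50). No rescan of other elements needed.
Needs rescan: no

Answer: no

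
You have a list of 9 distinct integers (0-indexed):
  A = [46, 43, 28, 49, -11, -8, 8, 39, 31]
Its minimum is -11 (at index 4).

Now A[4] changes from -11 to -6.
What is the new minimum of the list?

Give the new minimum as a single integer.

Old min = -11 (at index 4)
Change: A[4] -11 -> -6
Changed element WAS the min. Need to check: is -6 still <= all others?
  Min of remaining elements: -8
  New min = min(-6, -8) = -8

Answer: -8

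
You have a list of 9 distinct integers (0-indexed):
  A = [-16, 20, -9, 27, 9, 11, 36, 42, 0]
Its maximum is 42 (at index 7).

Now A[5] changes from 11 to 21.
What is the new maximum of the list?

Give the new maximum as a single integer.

Old max = 42 (at index 7)
Change: A[5] 11 -> 21
Changed element was NOT the old max.
  New max = max(old_max, new_val) = max(42, 21) = 42

Answer: 42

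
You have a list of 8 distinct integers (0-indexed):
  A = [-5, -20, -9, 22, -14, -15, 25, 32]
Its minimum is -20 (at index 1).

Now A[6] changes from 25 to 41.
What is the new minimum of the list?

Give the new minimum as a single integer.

Answer: -20

Derivation:
Old min = -20 (at index 1)
Change: A[6] 25 -> 41
Changed element was NOT the old min.
  New min = min(old_min, new_val) = min(-20, 41) = -20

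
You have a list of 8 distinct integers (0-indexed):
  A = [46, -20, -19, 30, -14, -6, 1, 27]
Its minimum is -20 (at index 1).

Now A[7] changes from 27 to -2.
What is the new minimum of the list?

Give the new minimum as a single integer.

Answer: -20

Derivation:
Old min = -20 (at index 1)
Change: A[7] 27 -> -2
Changed element was NOT the old min.
  New min = min(old_min, new_val) = min(-20, -2) = -20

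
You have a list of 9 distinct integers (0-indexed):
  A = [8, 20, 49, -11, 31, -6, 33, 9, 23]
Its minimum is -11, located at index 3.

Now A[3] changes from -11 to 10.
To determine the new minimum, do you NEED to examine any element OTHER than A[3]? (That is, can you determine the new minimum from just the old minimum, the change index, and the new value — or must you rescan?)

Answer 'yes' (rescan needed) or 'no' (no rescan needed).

Answer: yes

Derivation:
Old min = -11 at index 3
Change at index 3: -11 -> 10
Index 3 WAS the min and new value 10 > old min -11. Must rescan other elements to find the new min.
Needs rescan: yes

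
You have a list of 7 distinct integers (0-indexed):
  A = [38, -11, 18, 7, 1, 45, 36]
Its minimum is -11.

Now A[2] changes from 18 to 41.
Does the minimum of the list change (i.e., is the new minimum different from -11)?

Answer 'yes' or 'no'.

Old min = -11
Change: A[2] 18 -> 41
Changed element was NOT the min; min changes only if 41 < -11.
New min = -11; changed? no

Answer: no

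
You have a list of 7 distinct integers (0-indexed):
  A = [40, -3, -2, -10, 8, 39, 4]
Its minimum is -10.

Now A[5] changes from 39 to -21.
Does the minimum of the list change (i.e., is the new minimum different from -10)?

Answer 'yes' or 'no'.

Old min = -10
Change: A[5] 39 -> -21
Changed element was NOT the min; min changes only if -21 < -10.
New min = -21; changed? yes

Answer: yes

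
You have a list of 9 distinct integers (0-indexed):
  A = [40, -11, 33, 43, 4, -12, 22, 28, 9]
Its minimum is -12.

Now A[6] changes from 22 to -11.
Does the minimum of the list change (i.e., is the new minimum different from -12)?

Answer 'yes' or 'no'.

Old min = -12
Change: A[6] 22 -> -11
Changed element was NOT the min; min changes only if -11 < -12.
New min = -12; changed? no

Answer: no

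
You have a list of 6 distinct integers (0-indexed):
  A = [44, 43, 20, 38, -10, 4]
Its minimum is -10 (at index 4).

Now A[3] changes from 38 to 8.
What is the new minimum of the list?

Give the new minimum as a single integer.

Old min = -10 (at index 4)
Change: A[3] 38 -> 8
Changed element was NOT the old min.
  New min = min(old_min, new_val) = min(-10, 8) = -10

Answer: -10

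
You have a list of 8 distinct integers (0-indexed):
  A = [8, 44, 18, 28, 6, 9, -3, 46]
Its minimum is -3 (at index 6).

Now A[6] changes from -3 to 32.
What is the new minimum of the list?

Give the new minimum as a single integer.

Answer: 6

Derivation:
Old min = -3 (at index 6)
Change: A[6] -3 -> 32
Changed element WAS the min. Need to check: is 32 still <= all others?
  Min of remaining elements: 6
  New min = min(32, 6) = 6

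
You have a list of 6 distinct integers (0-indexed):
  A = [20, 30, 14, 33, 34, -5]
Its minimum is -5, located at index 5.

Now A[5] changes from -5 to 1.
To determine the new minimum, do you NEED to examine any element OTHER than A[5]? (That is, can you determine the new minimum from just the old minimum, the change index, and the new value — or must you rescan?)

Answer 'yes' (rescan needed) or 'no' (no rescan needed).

Old min = -5 at index 5
Change at index 5: -5 -> 1
Index 5 WAS the min and new value 1 > old min -5. Must rescan other elements to find the new min.
Needs rescan: yes

Answer: yes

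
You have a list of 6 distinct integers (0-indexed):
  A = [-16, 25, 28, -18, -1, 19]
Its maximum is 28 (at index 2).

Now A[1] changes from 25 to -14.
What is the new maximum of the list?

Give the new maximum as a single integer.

Old max = 28 (at index 2)
Change: A[1] 25 -> -14
Changed element was NOT the old max.
  New max = max(old_max, new_val) = max(28, -14) = 28

Answer: 28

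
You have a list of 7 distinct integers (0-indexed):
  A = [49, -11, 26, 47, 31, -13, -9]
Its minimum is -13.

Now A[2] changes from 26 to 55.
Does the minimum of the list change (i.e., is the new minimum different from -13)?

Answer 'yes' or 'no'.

Old min = -13
Change: A[2] 26 -> 55
Changed element was NOT the min; min changes only if 55 < -13.
New min = -13; changed? no

Answer: no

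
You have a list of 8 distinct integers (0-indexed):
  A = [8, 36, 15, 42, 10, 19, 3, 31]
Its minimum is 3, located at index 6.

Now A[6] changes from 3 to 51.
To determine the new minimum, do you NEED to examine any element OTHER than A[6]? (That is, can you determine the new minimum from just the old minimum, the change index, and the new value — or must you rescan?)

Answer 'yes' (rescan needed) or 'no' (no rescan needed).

Old min = 3 at index 6
Change at index 6: 3 -> 51
Index 6 WAS the min and new value 51 > old min 3. Must rescan other elements to find the new min.
Needs rescan: yes

Answer: yes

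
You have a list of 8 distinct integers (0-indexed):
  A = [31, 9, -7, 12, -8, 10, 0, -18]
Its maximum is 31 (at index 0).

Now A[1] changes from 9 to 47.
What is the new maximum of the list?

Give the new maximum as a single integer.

Answer: 47

Derivation:
Old max = 31 (at index 0)
Change: A[1] 9 -> 47
Changed element was NOT the old max.
  New max = max(old_max, new_val) = max(31, 47) = 47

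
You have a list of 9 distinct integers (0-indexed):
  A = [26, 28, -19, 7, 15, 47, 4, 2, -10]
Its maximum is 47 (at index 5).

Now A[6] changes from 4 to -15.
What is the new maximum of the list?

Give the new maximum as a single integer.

Answer: 47

Derivation:
Old max = 47 (at index 5)
Change: A[6] 4 -> -15
Changed element was NOT the old max.
  New max = max(old_max, new_val) = max(47, -15) = 47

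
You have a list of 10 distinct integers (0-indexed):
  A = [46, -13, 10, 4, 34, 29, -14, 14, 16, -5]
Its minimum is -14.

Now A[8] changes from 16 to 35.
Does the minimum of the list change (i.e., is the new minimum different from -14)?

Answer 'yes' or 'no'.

Old min = -14
Change: A[8] 16 -> 35
Changed element was NOT the min; min changes only if 35 < -14.
New min = -14; changed? no

Answer: no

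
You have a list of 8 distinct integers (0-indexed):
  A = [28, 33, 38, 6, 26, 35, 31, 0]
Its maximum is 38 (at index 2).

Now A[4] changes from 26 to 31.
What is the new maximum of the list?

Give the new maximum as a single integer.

Old max = 38 (at index 2)
Change: A[4] 26 -> 31
Changed element was NOT the old max.
  New max = max(old_max, new_val) = max(38, 31) = 38

Answer: 38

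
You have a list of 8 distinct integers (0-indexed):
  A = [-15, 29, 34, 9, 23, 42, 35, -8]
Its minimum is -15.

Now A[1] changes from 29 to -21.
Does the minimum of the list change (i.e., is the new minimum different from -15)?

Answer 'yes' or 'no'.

Answer: yes

Derivation:
Old min = -15
Change: A[1] 29 -> -21
Changed element was NOT the min; min changes only if -21 < -15.
New min = -21; changed? yes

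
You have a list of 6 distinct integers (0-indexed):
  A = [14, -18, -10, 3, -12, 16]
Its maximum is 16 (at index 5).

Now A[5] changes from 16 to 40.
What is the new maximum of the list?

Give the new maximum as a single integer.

Answer: 40

Derivation:
Old max = 16 (at index 5)
Change: A[5] 16 -> 40
Changed element WAS the max -> may need rescan.
  Max of remaining elements: 14
  New max = max(40, 14) = 40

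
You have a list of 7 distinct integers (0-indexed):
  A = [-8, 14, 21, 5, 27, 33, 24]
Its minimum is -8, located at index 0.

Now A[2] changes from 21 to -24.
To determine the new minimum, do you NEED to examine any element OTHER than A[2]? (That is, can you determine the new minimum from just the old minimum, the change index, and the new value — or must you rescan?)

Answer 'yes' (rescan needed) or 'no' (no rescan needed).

Old min = -8 at index 0
Change at index 2: 21 -> -24
Index 2 was NOT the min. New min = min(-8, -24). No rescan of other elements needed.
Needs rescan: no

Answer: no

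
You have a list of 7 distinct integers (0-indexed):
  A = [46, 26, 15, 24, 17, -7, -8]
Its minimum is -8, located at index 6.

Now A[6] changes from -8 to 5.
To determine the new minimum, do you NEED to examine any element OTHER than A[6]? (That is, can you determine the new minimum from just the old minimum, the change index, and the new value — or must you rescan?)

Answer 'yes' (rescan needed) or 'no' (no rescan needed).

Answer: yes

Derivation:
Old min = -8 at index 6
Change at index 6: -8 -> 5
Index 6 WAS the min and new value 5 > old min -8. Must rescan other elements to find the new min.
Needs rescan: yes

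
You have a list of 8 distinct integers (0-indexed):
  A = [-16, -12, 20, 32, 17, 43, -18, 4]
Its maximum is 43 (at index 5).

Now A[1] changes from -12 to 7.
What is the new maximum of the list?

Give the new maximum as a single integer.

Answer: 43

Derivation:
Old max = 43 (at index 5)
Change: A[1] -12 -> 7
Changed element was NOT the old max.
  New max = max(old_max, new_val) = max(43, 7) = 43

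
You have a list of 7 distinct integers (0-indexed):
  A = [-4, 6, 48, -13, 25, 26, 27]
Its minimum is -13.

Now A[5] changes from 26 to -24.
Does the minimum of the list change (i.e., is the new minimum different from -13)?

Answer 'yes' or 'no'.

Old min = -13
Change: A[5] 26 -> -24
Changed element was NOT the min; min changes only if -24 < -13.
New min = -24; changed? yes

Answer: yes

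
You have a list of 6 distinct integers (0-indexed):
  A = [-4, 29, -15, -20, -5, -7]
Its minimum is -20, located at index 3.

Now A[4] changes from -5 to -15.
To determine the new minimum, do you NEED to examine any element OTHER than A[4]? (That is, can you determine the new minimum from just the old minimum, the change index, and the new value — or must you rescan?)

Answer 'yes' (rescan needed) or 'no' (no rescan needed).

Answer: no

Derivation:
Old min = -20 at index 3
Change at index 4: -5 -> -15
Index 4 was NOT the min. New min = min(-20, -15). No rescan of other elements needed.
Needs rescan: no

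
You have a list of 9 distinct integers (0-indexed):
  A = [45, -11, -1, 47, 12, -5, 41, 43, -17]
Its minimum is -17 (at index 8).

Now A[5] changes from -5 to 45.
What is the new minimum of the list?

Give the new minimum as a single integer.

Old min = -17 (at index 8)
Change: A[5] -5 -> 45
Changed element was NOT the old min.
  New min = min(old_min, new_val) = min(-17, 45) = -17

Answer: -17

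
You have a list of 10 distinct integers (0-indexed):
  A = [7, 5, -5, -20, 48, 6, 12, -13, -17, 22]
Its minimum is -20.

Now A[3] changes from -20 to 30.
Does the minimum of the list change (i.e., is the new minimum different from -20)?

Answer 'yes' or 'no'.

Answer: yes

Derivation:
Old min = -20
Change: A[3] -20 -> 30
Changed element was the min; new min must be rechecked.
New min = -17; changed? yes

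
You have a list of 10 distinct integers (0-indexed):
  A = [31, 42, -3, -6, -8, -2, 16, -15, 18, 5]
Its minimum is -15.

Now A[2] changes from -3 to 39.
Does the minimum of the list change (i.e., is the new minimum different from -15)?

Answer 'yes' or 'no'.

Old min = -15
Change: A[2] -3 -> 39
Changed element was NOT the min; min changes only if 39 < -15.
New min = -15; changed? no

Answer: no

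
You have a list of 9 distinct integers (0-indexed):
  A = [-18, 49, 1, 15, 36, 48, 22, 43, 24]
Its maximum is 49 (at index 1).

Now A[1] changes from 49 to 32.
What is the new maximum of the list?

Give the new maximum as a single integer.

Old max = 49 (at index 1)
Change: A[1] 49 -> 32
Changed element WAS the max -> may need rescan.
  Max of remaining elements: 48
  New max = max(32, 48) = 48

Answer: 48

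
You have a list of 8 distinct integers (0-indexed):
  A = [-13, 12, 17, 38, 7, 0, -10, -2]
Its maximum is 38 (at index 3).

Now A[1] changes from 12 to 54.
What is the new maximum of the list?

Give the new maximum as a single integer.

Answer: 54

Derivation:
Old max = 38 (at index 3)
Change: A[1] 12 -> 54
Changed element was NOT the old max.
  New max = max(old_max, new_val) = max(38, 54) = 54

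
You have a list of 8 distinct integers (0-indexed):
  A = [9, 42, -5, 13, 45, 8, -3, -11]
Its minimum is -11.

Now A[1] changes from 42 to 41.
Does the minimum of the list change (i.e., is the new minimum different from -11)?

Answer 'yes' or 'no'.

Old min = -11
Change: A[1] 42 -> 41
Changed element was NOT the min; min changes only if 41 < -11.
New min = -11; changed? no

Answer: no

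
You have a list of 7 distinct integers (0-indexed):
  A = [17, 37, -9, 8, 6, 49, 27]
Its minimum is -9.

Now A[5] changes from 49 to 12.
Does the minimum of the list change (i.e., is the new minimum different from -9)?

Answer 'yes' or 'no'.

Old min = -9
Change: A[5] 49 -> 12
Changed element was NOT the min; min changes only if 12 < -9.
New min = -9; changed? no

Answer: no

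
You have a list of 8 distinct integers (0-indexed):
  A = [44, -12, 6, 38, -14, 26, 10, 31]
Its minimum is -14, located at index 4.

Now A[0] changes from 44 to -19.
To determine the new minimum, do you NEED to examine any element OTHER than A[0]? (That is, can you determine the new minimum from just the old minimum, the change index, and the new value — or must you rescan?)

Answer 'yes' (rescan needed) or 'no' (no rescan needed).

Old min = -14 at index 4
Change at index 0: 44 -> -19
Index 0 was NOT the min. New min = min(-14, -19). No rescan of other elements needed.
Needs rescan: no

Answer: no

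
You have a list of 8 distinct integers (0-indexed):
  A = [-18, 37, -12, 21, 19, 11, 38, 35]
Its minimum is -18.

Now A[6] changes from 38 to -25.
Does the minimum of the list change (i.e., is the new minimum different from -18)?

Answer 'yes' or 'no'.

Old min = -18
Change: A[6] 38 -> -25
Changed element was NOT the min; min changes only if -25 < -18.
New min = -25; changed? yes

Answer: yes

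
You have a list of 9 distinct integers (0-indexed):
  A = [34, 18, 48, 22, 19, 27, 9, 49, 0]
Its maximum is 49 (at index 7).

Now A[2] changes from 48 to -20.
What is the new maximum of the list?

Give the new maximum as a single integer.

Old max = 49 (at index 7)
Change: A[2] 48 -> -20
Changed element was NOT the old max.
  New max = max(old_max, new_val) = max(49, -20) = 49

Answer: 49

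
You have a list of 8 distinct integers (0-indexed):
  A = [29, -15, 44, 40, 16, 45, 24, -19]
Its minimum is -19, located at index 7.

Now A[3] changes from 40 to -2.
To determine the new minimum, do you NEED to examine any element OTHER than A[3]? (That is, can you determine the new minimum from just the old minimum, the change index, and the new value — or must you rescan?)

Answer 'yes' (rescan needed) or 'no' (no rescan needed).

Old min = -19 at index 7
Change at index 3: 40 -> -2
Index 3 was NOT the min. New min = min(-19, -2). No rescan of other elements needed.
Needs rescan: no

Answer: no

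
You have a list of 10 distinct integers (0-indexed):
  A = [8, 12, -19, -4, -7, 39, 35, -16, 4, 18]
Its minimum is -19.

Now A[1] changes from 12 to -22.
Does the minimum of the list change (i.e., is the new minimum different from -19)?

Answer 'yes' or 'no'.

Answer: yes

Derivation:
Old min = -19
Change: A[1] 12 -> -22
Changed element was NOT the min; min changes only if -22 < -19.
New min = -22; changed? yes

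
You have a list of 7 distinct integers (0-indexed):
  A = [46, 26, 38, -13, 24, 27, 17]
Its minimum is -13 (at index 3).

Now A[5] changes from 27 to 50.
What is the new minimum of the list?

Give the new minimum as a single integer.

Old min = -13 (at index 3)
Change: A[5] 27 -> 50
Changed element was NOT the old min.
  New min = min(old_min, new_val) = min(-13, 50) = -13

Answer: -13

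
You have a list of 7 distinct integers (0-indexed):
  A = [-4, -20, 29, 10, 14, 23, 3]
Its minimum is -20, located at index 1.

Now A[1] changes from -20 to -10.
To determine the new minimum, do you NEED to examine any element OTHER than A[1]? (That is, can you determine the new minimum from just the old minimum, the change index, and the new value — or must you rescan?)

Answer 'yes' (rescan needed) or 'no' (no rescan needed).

Old min = -20 at index 1
Change at index 1: -20 -> -10
Index 1 WAS the min and new value -10 > old min -20. Must rescan other elements to find the new min.
Needs rescan: yes

Answer: yes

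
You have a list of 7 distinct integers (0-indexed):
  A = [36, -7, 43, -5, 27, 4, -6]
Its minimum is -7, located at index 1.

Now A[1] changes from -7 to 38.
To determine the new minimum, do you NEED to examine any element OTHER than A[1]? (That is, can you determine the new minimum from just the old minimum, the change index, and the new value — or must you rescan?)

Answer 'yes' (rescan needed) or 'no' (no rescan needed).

Answer: yes

Derivation:
Old min = -7 at index 1
Change at index 1: -7 -> 38
Index 1 WAS the min and new value 38 > old min -7. Must rescan other elements to find the new min.
Needs rescan: yes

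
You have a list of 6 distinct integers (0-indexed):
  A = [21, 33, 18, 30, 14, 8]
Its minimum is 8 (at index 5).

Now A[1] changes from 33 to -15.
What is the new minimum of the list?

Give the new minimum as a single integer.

Answer: -15

Derivation:
Old min = 8 (at index 5)
Change: A[1] 33 -> -15
Changed element was NOT the old min.
  New min = min(old_min, new_val) = min(8, -15) = -15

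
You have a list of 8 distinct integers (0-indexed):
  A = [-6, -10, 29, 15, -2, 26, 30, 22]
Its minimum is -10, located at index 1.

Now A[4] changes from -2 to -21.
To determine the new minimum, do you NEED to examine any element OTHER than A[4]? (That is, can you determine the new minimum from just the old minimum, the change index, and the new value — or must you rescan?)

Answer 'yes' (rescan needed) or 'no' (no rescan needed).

Old min = -10 at index 1
Change at index 4: -2 -> -21
Index 4 was NOT the min. New min = min(-10, -21). No rescan of other elements needed.
Needs rescan: no

Answer: no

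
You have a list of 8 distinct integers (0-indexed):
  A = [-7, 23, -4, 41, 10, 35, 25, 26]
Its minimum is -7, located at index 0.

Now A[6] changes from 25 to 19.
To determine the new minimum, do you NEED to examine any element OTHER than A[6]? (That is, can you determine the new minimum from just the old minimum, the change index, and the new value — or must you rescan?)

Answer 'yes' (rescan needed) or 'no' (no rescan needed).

Old min = -7 at index 0
Change at index 6: 25 -> 19
Index 6 was NOT the min. New min = min(-7, 19). No rescan of other elements needed.
Needs rescan: no

Answer: no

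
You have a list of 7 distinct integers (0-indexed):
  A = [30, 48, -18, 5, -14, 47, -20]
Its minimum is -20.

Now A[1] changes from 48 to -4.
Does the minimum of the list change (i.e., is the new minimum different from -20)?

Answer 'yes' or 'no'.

Answer: no

Derivation:
Old min = -20
Change: A[1] 48 -> -4
Changed element was NOT the min; min changes only if -4 < -20.
New min = -20; changed? no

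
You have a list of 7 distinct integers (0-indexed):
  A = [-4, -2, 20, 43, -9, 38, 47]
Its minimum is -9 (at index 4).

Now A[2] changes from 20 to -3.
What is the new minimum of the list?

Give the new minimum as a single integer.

Answer: -9

Derivation:
Old min = -9 (at index 4)
Change: A[2] 20 -> -3
Changed element was NOT the old min.
  New min = min(old_min, new_val) = min(-9, -3) = -9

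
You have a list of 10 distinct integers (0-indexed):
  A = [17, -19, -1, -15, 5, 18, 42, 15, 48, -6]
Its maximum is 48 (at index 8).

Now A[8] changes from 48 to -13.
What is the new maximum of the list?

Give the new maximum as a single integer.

Old max = 48 (at index 8)
Change: A[8] 48 -> -13
Changed element WAS the max -> may need rescan.
  Max of remaining elements: 42
  New max = max(-13, 42) = 42

Answer: 42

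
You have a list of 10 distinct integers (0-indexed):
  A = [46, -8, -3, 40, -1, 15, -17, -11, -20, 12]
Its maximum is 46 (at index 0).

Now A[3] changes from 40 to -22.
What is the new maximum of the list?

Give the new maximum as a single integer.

Answer: 46

Derivation:
Old max = 46 (at index 0)
Change: A[3] 40 -> -22
Changed element was NOT the old max.
  New max = max(old_max, new_val) = max(46, -22) = 46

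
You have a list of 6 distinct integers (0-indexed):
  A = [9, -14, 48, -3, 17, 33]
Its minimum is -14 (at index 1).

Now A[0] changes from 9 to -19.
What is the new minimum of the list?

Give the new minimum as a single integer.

Answer: -19

Derivation:
Old min = -14 (at index 1)
Change: A[0] 9 -> -19
Changed element was NOT the old min.
  New min = min(old_min, new_val) = min(-14, -19) = -19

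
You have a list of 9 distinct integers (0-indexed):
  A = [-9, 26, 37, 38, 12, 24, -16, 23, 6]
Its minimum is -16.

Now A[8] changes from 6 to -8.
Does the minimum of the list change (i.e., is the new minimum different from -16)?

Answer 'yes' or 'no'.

Answer: no

Derivation:
Old min = -16
Change: A[8] 6 -> -8
Changed element was NOT the min; min changes only if -8 < -16.
New min = -16; changed? no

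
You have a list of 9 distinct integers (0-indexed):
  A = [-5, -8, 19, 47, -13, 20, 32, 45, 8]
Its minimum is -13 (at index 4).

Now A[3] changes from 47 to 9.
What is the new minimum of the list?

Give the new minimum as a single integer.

Old min = -13 (at index 4)
Change: A[3] 47 -> 9
Changed element was NOT the old min.
  New min = min(old_min, new_val) = min(-13, 9) = -13

Answer: -13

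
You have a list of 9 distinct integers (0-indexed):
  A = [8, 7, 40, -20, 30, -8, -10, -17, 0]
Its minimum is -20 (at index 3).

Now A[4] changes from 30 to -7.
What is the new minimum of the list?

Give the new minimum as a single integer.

Old min = -20 (at index 3)
Change: A[4] 30 -> -7
Changed element was NOT the old min.
  New min = min(old_min, new_val) = min(-20, -7) = -20

Answer: -20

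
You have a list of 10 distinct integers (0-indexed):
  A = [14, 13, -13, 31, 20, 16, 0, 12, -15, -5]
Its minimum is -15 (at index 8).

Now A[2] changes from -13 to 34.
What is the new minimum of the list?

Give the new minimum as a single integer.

Old min = -15 (at index 8)
Change: A[2] -13 -> 34
Changed element was NOT the old min.
  New min = min(old_min, new_val) = min(-15, 34) = -15

Answer: -15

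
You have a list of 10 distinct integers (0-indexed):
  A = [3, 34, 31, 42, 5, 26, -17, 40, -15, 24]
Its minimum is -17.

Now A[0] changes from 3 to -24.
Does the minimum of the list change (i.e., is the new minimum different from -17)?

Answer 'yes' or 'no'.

Old min = -17
Change: A[0] 3 -> -24
Changed element was NOT the min; min changes only if -24 < -17.
New min = -24; changed? yes

Answer: yes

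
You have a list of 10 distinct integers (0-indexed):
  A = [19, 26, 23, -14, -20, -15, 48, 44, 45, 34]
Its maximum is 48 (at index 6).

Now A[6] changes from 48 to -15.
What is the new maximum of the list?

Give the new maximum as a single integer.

Answer: 45

Derivation:
Old max = 48 (at index 6)
Change: A[6] 48 -> -15
Changed element WAS the max -> may need rescan.
  Max of remaining elements: 45
  New max = max(-15, 45) = 45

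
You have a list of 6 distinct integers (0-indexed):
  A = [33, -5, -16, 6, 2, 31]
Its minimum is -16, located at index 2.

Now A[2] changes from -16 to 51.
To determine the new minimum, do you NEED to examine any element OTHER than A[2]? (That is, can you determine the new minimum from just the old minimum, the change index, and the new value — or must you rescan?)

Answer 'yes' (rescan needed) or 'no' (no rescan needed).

Old min = -16 at index 2
Change at index 2: -16 -> 51
Index 2 WAS the min and new value 51 > old min -16. Must rescan other elements to find the new min.
Needs rescan: yes

Answer: yes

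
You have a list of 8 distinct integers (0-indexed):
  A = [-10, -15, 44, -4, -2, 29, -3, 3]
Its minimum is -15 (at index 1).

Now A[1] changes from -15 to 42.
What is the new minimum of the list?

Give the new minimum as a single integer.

Old min = -15 (at index 1)
Change: A[1] -15 -> 42
Changed element WAS the min. Need to check: is 42 still <= all others?
  Min of remaining elements: -10
  New min = min(42, -10) = -10

Answer: -10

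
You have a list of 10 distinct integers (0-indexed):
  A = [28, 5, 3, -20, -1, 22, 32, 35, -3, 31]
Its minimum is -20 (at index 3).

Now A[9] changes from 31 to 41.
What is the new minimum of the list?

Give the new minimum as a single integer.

Old min = -20 (at index 3)
Change: A[9] 31 -> 41
Changed element was NOT the old min.
  New min = min(old_min, new_val) = min(-20, 41) = -20

Answer: -20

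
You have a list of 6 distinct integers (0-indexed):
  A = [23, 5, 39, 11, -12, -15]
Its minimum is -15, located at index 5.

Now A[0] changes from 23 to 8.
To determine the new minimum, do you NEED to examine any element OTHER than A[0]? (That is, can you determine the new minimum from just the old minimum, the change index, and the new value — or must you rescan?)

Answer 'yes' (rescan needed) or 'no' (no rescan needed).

Answer: no

Derivation:
Old min = -15 at index 5
Change at index 0: 23 -> 8
Index 0 was NOT the min. New min = min(-15, 8). No rescan of other elements needed.
Needs rescan: no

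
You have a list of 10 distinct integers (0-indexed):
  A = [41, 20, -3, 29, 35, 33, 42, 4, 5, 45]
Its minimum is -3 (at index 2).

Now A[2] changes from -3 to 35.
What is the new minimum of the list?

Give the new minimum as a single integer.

Old min = -3 (at index 2)
Change: A[2] -3 -> 35
Changed element WAS the min. Need to check: is 35 still <= all others?
  Min of remaining elements: 4
  New min = min(35, 4) = 4

Answer: 4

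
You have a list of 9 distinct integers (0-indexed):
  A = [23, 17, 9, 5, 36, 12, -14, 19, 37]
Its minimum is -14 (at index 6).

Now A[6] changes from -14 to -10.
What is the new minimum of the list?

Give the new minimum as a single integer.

Answer: -10

Derivation:
Old min = -14 (at index 6)
Change: A[6] -14 -> -10
Changed element WAS the min. Need to check: is -10 still <= all others?
  Min of remaining elements: 5
  New min = min(-10, 5) = -10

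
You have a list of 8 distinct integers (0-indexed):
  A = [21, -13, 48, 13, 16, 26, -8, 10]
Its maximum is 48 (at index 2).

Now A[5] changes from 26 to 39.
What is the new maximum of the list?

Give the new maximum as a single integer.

Old max = 48 (at index 2)
Change: A[5] 26 -> 39
Changed element was NOT the old max.
  New max = max(old_max, new_val) = max(48, 39) = 48

Answer: 48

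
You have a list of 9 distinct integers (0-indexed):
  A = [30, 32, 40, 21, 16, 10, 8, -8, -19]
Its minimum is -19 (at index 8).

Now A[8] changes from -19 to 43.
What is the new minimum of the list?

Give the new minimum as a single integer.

Old min = -19 (at index 8)
Change: A[8] -19 -> 43
Changed element WAS the min. Need to check: is 43 still <= all others?
  Min of remaining elements: -8
  New min = min(43, -8) = -8

Answer: -8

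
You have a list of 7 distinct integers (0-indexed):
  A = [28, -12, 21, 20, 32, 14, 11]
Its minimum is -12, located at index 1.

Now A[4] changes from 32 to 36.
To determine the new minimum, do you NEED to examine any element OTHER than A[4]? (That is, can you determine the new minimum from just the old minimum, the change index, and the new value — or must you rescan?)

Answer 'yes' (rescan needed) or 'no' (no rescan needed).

Answer: no

Derivation:
Old min = -12 at index 1
Change at index 4: 32 -> 36
Index 4 was NOT the min. New min = min(-12, 36). No rescan of other elements needed.
Needs rescan: no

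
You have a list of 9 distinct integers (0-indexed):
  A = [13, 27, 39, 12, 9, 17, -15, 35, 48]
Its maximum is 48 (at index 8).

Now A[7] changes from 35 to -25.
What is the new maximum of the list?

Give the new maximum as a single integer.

Old max = 48 (at index 8)
Change: A[7] 35 -> -25
Changed element was NOT the old max.
  New max = max(old_max, new_val) = max(48, -25) = 48

Answer: 48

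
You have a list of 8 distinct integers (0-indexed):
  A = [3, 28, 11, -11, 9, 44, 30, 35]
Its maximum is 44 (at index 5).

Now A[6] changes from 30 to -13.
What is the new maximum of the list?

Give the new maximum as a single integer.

Answer: 44

Derivation:
Old max = 44 (at index 5)
Change: A[6] 30 -> -13
Changed element was NOT the old max.
  New max = max(old_max, new_val) = max(44, -13) = 44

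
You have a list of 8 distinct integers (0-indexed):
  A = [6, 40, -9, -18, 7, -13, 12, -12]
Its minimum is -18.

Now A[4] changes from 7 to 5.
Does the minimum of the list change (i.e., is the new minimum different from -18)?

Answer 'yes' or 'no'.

Old min = -18
Change: A[4] 7 -> 5
Changed element was NOT the min; min changes only if 5 < -18.
New min = -18; changed? no

Answer: no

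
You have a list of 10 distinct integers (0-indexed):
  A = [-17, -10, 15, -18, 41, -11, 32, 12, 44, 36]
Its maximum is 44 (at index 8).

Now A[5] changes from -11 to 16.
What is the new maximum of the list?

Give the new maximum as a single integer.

Answer: 44

Derivation:
Old max = 44 (at index 8)
Change: A[5] -11 -> 16
Changed element was NOT the old max.
  New max = max(old_max, new_val) = max(44, 16) = 44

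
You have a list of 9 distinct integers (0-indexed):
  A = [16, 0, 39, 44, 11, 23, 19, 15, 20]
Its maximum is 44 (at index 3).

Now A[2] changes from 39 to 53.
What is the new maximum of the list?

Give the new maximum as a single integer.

Old max = 44 (at index 3)
Change: A[2] 39 -> 53
Changed element was NOT the old max.
  New max = max(old_max, new_val) = max(44, 53) = 53

Answer: 53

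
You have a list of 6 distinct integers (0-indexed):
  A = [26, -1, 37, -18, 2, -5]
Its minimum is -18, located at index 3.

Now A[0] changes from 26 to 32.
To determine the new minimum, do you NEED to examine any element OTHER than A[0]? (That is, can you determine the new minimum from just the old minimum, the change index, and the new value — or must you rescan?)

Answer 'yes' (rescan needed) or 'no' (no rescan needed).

Answer: no

Derivation:
Old min = -18 at index 3
Change at index 0: 26 -> 32
Index 0 was NOT the min. New min = min(-18, 32). No rescan of other elements needed.
Needs rescan: no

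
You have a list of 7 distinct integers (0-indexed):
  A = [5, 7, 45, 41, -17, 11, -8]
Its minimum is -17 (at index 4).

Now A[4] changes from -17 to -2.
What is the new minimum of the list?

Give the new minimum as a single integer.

Answer: -8

Derivation:
Old min = -17 (at index 4)
Change: A[4] -17 -> -2
Changed element WAS the min. Need to check: is -2 still <= all others?
  Min of remaining elements: -8
  New min = min(-2, -8) = -8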